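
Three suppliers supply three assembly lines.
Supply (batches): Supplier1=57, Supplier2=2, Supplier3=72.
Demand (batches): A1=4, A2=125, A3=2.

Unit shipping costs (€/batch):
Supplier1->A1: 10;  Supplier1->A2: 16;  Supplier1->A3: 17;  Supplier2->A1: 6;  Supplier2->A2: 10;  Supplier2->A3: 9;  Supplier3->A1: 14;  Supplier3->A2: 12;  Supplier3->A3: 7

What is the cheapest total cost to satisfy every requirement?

1762

A cheapest plan:
  Supplier1→A1: 4 × €10 = €40
  Supplier1→A2: 53 × €16 = €848
  Supplier2→A2: 2 × €10 = €20
  Supplier3→A2: 70 × €12 = €840
  Supplier3→A3: 2 × €7 = €14
Total = 40 + 848 + 20 + 840 + 14 = €1762.
(Supply check: Supplier1 ships 57; Supplier2 ships 2; Supplier3 ships 72.)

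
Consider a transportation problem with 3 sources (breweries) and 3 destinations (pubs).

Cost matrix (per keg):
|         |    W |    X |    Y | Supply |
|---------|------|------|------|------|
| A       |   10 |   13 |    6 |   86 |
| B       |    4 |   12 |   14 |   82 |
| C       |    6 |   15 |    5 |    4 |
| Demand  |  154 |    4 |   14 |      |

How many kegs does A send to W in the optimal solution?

68

Optimal shipments:
  A to W: 68 × 10 = 680
  A to X: 4 × 13 = 52
  A to Y: 14 × 6 = 84
  B to W: 82 × 4 = 328
  C to W: 4 × 6 = 24
Total cost = 1168.
So A→W carries 68 kegs.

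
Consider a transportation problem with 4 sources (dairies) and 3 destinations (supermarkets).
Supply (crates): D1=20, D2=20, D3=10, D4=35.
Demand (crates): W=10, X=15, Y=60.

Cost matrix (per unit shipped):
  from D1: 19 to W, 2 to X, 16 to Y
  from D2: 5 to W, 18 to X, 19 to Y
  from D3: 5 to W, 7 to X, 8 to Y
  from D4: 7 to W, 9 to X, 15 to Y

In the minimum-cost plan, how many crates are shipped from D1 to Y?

5

The minimum-cost plan:
  D1->X: 15 × 2 = 30
  D1->Y: 5 × 16 = 80
  D2->W: 10 × 5 = 50
  D2->Y: 10 × 19 = 190
  D3->Y: 10 × 8 = 80
  D4->Y: 35 × 15 = 525
Total cost = 955.
So D1→Y carries 5 crates.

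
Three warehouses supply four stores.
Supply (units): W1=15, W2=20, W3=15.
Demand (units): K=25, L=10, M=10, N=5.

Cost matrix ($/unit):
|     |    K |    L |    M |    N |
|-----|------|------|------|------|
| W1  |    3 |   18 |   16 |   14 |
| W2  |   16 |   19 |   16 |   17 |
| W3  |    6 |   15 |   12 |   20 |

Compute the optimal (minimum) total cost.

520

One minimum-cost allocation:
  W1 to K: 15 units
  W2 to L: 10 units
  W2 to M: 5 units
  W2 to N: 5 units
  W3 to K: 10 units
  W3 to M: 5 units
Total cost = $520.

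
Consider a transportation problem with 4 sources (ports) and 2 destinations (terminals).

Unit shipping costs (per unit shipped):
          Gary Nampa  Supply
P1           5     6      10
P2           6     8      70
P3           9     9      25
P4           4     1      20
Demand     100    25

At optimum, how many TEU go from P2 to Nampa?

Optimal shipments:
  P1->Gary: 10 TEU
  P2->Gary: 70 TEU
  P3->Gary: 20 TEU
  P3->Nampa: 5 TEU
  P4->Nampa: 20 TEU
Total cost = 715.
The route P2→Nampa is not used.

0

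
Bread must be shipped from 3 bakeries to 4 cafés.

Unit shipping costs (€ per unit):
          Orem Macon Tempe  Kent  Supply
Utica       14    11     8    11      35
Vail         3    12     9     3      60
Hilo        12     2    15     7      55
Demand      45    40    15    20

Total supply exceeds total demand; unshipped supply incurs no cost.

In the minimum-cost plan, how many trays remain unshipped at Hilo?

An optimal plan:
  Utica to Tempe: 15 × €8 = €120
  Vail to Orem: 45 × €3 = €135
  Vail to Kent: 15 × €3 = €45
  Hilo to Macon: 40 × €2 = €80
  Hilo to Kent: 5 × €7 = €35
Total cost = €415.
Hilo ships 45 of its 55, leaving 10.

10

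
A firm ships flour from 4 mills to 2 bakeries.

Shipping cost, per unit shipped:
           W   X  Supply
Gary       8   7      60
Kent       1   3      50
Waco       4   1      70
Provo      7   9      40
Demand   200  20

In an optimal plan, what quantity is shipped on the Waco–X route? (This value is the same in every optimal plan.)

20

Solving gives:
  Gary to W: 60 × 8 = 480
  Kent to W: 50 × 1 = 50
  Waco to W: 50 × 4 = 200
  Waco to X: 20 × 1 = 20
  Provo to W: 40 × 7 = 280
Total cost = 1030.
So Waco→X carries 20 sacks.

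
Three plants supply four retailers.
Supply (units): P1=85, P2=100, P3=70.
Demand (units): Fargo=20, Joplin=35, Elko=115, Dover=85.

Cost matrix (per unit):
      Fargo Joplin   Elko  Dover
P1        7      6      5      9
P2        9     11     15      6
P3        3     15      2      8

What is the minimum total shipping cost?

One minimum-cost allocation:
  P1–Joplin: 35 units
  P1–Elko: 50 units
  P2–Fargo: 15 units
  P2–Dover: 85 units
  P3–Fargo: 5 units
  P3–Elko: 65 units
Total cost = 1250.
(Supply check: P1 ships 85; P2 ships 100; P3 ships 70.)

1250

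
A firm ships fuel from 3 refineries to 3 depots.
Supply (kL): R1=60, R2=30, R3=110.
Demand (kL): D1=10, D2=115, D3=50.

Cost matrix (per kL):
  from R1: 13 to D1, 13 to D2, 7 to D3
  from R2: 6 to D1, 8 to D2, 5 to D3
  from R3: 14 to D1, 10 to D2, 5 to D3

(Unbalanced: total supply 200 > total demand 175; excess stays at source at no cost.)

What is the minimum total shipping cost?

1490

A cheapest plan:
  R1->D3: 35 × 7 = 245
  R2->D1: 10 × 6 = 60
  R2->D2: 20 × 8 = 160
  R3->D2: 95 × 10 = 950
  R3->D3: 15 × 5 = 75
Total = 245 + 60 + 160 + 950 + 75 = 1490.
(Supply check: R1 ships 35; R2 ships 30; R3 ships 110.)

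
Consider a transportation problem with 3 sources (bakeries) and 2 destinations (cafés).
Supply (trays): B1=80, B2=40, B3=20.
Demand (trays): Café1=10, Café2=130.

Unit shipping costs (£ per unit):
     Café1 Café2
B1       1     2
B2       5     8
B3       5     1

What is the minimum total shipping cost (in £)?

470

Optimal allocation:
  B1→Café2: 80 × £2 = £160
  B2→Café1: 10 × £5 = £50
  B2→Café2: 30 × £8 = £240
  B3→Café2: 20 × £1 = £20
Total = 160 + 50 + 240 + 20 = £470.
(Supply check: B1 ships 80; B2 ships 40; B3 ships 20.)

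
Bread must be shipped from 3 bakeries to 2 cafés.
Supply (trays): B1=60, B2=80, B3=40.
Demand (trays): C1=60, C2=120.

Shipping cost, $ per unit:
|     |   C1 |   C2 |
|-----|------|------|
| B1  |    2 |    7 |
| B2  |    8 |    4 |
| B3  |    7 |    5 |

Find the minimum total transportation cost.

Optimal allocation:
  B1->C1: 60 × $2 = $120
  B2->C2: 80 × $4 = $320
  B3->C2: 40 × $5 = $200
Total = 120 + 320 + 200 = $640.
(Supply check: B1 ships 60; B2 ships 80; B3 ships 40.)

640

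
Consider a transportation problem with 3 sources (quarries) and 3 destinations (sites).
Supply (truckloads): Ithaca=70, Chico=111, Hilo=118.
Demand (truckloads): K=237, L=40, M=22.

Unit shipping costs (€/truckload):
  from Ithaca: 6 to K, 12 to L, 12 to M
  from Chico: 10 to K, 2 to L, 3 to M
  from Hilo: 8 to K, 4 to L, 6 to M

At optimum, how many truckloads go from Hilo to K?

Solving gives:
  Ithaca–K: 70 × €6 = €420
  Chico–K: 49 × €10 = €490
  Chico–L: 40 × €2 = €80
  Chico–M: 22 × €3 = €66
  Hilo–K: 118 × €8 = €944
Total cost = €2000.
So Hilo→K carries 118 truckloads.

118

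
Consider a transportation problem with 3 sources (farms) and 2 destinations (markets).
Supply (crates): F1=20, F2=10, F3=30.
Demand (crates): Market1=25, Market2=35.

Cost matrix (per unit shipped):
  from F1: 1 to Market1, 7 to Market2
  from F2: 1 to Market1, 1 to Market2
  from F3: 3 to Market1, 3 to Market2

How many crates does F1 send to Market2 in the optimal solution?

0

Solving gives:
  F1→Market1: 20 × 1 = 20
  F2→Market2: 10 × 1 = 10
  F3→Market1: 5 × 3 = 15
  F3→Market2: 25 × 3 = 75
Total cost = 120.
The route F1→Market2 is not used.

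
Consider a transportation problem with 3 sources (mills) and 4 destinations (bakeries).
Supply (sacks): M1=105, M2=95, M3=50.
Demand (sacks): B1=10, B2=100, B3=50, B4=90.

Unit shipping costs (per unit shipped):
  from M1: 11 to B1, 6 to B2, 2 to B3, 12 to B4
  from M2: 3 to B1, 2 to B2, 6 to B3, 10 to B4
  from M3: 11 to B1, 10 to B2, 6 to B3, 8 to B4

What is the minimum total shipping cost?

1270

A cheapest plan:
  M1–B2: 15 × 6 = 90
  M1–B3: 50 × 2 = 100
  M1–B4: 40 × 12 = 480
  M2–B1: 10 × 3 = 30
  M2–B2: 85 × 2 = 170
  M3–B4: 50 × 8 = 400
Total = 90 + 100 + 480 + 30 + 170 + 400 = 1270.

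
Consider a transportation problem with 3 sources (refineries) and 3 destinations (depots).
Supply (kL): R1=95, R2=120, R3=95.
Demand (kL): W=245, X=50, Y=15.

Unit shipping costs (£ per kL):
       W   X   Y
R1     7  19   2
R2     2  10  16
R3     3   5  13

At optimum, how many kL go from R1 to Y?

15

Optimal shipments:
  R1->W: 80 × £7 = £560
  R1->Y: 15 × £2 = £30
  R2->W: 120 × £2 = £240
  R3->W: 45 × £3 = £135
  R3->X: 50 × £5 = £250
Total cost = £1215.
So R1→Y carries 15 kL.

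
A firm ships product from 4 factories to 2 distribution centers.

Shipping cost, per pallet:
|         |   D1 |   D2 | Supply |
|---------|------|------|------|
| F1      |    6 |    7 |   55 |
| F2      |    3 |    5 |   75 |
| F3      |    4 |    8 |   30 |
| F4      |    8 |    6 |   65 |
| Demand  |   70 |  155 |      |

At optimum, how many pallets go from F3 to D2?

Solving gives:
  F1→D2: 55 × 7 = 385
  F2→D1: 40 × 3 = 120
  F2→D2: 35 × 5 = 175
  F3→D1: 30 × 4 = 120
  F4→D2: 65 × 6 = 390
Total cost = 1190.
The route F3→D2 is not used.

0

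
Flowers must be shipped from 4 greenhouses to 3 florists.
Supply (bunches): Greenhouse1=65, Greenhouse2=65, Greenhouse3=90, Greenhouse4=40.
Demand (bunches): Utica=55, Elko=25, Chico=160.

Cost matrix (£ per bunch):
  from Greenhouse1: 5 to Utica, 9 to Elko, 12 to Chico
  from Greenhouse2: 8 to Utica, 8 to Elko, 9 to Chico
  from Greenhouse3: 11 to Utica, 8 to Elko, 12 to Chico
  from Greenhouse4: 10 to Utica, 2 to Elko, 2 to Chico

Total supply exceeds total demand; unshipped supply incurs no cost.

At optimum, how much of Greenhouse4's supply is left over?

0

Minimum-cost shipments:
  Greenhouse1–Utica: 55 × £5 = £275
  Greenhouse2–Chico: 65 × £9 = £585
  Greenhouse3–Elko: 25 × £8 = £200
  Greenhouse3–Chico: 55 × £12 = £660
  Greenhouse4–Chico: 40 × £2 = £80
Total cost = £1800.
Greenhouse4 ships 40 of its 40, leaving 0.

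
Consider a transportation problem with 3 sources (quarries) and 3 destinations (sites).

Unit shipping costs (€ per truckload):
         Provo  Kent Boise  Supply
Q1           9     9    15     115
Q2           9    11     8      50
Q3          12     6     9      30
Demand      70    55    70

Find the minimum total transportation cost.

Optimal allocation:
  Q1–Provo: 70 truckloads
  Q1–Kent: 45 truckloads
  Q2–Boise: 50 truckloads
  Q3–Kent: 10 truckloads
  Q3–Boise: 20 truckloads
Total cost = €1675.
(Supply check: Q1 ships 115; Q2 ships 50; Q3 ships 30.)

1675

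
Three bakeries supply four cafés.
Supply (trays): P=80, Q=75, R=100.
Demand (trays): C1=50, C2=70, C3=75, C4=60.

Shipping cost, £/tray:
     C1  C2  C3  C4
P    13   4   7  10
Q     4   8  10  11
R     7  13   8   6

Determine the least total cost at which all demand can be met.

1480

An optimal shipping plan:
  P->C2: 70 × £4 = £280
  P->C3: 10 × £7 = £70
  Q->C1: 50 × £4 = £200
  Q->C3: 25 × £10 = £250
  R->C3: 40 × £8 = £320
  R->C4: 60 × £6 = £360
Total = 280 + 70 + 200 + 250 + 320 + 360 = £1480.
(Supply check: P ships 80; Q ships 75; R ships 100.)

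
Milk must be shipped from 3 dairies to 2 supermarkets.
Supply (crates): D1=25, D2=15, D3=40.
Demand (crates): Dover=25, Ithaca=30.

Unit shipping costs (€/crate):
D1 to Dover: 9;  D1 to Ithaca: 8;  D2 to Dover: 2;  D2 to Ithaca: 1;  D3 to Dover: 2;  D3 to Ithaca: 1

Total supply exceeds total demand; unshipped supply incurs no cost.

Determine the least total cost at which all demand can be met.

80

An optimal shipping plan:
  D2->Dover: 15 × €2 = €30
  D3->Dover: 10 × €2 = €20
  D3->Ithaca: 30 × €1 = €30
Total = 30 + 20 + 30 = €80.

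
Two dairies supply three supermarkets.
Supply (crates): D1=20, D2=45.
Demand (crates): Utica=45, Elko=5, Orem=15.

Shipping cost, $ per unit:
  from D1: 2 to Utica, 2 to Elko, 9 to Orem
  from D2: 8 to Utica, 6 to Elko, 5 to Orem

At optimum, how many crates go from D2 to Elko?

5

Optimal shipments:
  D1->Utica: 20 × $2 = $40
  D2->Utica: 25 × $8 = $200
  D2->Elko: 5 × $6 = $30
  D2->Orem: 15 × $5 = $75
Total cost = $345.
So D2→Elko carries 5 crates.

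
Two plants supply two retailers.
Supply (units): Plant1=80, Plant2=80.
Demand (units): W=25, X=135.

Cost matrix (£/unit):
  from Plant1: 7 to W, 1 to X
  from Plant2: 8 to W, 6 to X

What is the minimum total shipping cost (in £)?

One minimum-cost allocation:
  Plant1–X: 80 units
  Plant2–W: 25 units
  Plant2–X: 55 units
Total cost = £610.
(Supply check: Plant1 ships 80; Plant2 ships 80.)

610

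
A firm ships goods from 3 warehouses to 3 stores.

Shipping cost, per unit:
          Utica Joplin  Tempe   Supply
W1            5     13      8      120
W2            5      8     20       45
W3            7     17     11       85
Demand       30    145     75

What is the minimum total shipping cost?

One minimum-cost allocation:
  W1->Joplin: 100 units
  W1->Tempe: 20 units
  W2->Joplin: 45 units
  W3->Utica: 30 units
  W3->Tempe: 55 units
Total cost = 2635.

2635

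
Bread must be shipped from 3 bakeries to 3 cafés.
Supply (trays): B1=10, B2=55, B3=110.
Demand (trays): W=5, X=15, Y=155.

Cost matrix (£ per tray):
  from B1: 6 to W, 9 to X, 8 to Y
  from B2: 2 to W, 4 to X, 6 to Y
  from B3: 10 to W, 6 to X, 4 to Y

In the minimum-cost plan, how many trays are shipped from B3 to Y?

110

Solving gives:
  B1→Y: 10 × £8 = £80
  B2→W: 5 × £2 = £10
  B2→X: 15 × £4 = £60
  B2→Y: 35 × £6 = £210
  B3→Y: 110 × £4 = £440
Total cost = £800.
So B3→Y carries 110 trays.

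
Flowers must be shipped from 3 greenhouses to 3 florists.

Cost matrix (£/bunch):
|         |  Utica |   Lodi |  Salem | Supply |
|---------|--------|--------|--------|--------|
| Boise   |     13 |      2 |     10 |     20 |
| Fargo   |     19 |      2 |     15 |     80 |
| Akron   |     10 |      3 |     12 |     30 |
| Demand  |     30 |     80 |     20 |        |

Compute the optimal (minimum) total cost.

660

One minimum-cost allocation:
  Boise→Salem: 20 bunches
  Fargo→Lodi: 80 bunches
  Akron→Utica: 30 bunches
Total cost = £660.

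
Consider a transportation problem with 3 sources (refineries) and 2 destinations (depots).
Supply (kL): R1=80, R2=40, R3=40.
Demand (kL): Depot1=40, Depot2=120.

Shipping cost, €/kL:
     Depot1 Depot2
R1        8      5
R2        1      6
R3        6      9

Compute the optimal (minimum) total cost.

800

A cheapest plan:
  R1→Depot2: 80 × €5 = €400
  R2→Depot1: 40 × €1 = €40
  R3→Depot2: 40 × €9 = €360
Total = 400 + 40 + 360 = €800.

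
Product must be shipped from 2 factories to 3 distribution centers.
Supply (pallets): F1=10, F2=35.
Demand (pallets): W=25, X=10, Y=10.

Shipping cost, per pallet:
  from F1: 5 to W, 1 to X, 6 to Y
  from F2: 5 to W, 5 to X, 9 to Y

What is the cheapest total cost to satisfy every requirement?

An optimal shipping plan:
  F1→X: 10 × 1 = 10
  F2→W: 25 × 5 = 125
  F2→Y: 10 × 9 = 90
Total = 10 + 125 + 90 = 225.

225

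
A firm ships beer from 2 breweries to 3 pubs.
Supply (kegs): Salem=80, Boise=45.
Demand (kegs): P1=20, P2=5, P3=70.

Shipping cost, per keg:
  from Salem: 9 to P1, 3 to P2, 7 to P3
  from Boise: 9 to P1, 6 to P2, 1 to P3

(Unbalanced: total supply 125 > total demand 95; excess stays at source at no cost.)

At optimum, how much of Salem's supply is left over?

An optimal plan:
  Salem to P1: 20 × 9 = 180
  Salem to P2: 5 × 3 = 15
  Salem to P3: 25 × 7 = 175
  Boise to P3: 45 × 1 = 45
Total cost = 415.
Salem ships 50 of its 80, leaving 30.

30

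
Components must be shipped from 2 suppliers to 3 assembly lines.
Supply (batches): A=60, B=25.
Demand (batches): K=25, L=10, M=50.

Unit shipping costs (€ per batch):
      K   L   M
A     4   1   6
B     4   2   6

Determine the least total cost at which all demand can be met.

410

One minimum-cost allocation:
  A->K: 25 × €4 = €100
  A->L: 10 × €1 = €10
  A->M: 25 × €6 = €150
  B->M: 25 × €6 = €150
Total = 100 + 10 + 150 + 150 = €410.
(Supply check: A ships 60; B ships 25.)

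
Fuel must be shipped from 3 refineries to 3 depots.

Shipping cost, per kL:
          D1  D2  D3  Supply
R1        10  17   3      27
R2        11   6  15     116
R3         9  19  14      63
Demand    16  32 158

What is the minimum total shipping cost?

2335

One minimum-cost allocation:
  R1–D3: 27 × 3 = 81
  R2–D2: 32 × 6 = 192
  R2–D3: 84 × 15 = 1260
  R3–D1: 16 × 9 = 144
  R3–D3: 47 × 14 = 658
Total = 81 + 192 + 1260 + 144 + 658 = 2335.
(Supply check: R1 ships 27; R2 ships 116; R3 ships 63.)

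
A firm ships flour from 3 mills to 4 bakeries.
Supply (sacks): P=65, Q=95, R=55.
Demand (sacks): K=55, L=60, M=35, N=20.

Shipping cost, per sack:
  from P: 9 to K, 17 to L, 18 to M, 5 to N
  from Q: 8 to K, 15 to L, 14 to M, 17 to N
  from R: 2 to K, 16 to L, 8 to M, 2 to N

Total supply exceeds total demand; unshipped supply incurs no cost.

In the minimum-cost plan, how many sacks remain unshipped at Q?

0

An optimal plan:
  P to N: 20 sacks
  Q to K: 35 sacks
  Q to L: 60 sacks
  R to K: 20 sacks
  R to M: 35 sacks
Total cost = 1600.
Q ships 95 of its 95, leaving 0.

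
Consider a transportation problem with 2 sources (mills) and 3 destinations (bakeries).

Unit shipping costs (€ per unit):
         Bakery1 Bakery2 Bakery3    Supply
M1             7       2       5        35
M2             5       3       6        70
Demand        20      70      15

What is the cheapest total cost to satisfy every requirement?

365

A cheapest plan:
  M1→Bakery2: 20 × €2 = €40
  M1→Bakery3: 15 × €5 = €75
  M2→Bakery1: 20 × €5 = €100
  M2→Bakery2: 50 × €3 = €150
Total = 40 + 75 + 100 + 150 = €365.
(Supply check: M1 ships 35; M2 ships 70.)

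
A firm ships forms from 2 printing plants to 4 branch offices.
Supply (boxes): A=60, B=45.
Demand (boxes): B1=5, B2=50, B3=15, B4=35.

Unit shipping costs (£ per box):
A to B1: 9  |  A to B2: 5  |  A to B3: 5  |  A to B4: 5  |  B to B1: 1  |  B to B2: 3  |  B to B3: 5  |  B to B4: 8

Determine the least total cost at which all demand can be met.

Optimal allocation:
  A→B2: 10 × £5 = £50
  A→B3: 15 × £5 = £75
  A→B4: 35 × £5 = £175
  B→B1: 5 × £1 = £5
  B→B2: 40 × £3 = £120
Total = 50 + 75 + 175 + 5 + 120 = £425.
(Supply check: A ships 60; B ships 45.)

425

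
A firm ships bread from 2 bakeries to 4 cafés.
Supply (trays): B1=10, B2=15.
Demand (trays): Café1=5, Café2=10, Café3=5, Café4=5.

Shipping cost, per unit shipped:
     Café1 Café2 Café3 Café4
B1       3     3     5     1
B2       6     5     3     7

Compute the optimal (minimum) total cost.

85

One minimum-cost allocation:
  B1–Café1: 5 × 3 = 15
  B1–Café4: 5 × 1 = 5
  B2–Café2: 10 × 5 = 50
  B2–Café3: 5 × 3 = 15
Total = 15 + 5 + 50 + 15 = 85.
(Supply check: B1 ships 10; B2 ships 15.)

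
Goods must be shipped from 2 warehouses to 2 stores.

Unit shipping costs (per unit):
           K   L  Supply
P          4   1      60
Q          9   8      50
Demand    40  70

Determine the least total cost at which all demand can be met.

An optimal shipping plan:
  P->L: 60 × 1 = 60
  Q->K: 40 × 9 = 360
  Q->L: 10 × 8 = 80
Total = 60 + 360 + 80 = 500.
(Supply check: P ships 60; Q ships 50.)

500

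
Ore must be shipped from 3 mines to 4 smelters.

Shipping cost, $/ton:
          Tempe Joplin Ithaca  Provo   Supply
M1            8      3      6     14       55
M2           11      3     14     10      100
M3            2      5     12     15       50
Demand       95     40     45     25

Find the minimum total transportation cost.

Optimal allocation:
  M1→Tempe: 10 tons
  M1→Ithaca: 45 tons
  M2→Tempe: 35 tons
  M2→Joplin: 40 tons
  M2→Provo: 25 tons
  M3→Tempe: 50 tons
Total cost = $1205.

1205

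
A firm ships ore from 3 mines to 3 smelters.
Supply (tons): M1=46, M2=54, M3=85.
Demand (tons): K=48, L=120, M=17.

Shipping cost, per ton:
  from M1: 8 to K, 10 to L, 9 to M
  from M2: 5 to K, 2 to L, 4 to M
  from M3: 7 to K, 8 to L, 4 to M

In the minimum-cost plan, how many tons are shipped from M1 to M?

The minimum-cost plan:
  M1–K: 46 × 8 = 368
  M2–L: 54 × 2 = 108
  M3–K: 2 × 7 = 14
  M3–L: 66 × 8 = 528
  M3–M: 17 × 4 = 68
Total cost = 1086.
The route M1→M is not used.

0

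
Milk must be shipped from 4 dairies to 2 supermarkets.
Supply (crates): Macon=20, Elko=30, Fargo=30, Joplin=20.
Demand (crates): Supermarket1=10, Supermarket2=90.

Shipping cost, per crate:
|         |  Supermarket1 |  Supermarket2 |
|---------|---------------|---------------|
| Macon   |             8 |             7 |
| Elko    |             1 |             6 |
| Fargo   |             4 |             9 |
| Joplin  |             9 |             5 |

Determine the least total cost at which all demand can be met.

640

One minimum-cost allocation:
  Macon to Supermarket2: 20 × 7 = 140
  Elko to Supermarket2: 30 × 6 = 180
  Fargo to Supermarket1: 10 × 4 = 40
  Fargo to Supermarket2: 20 × 9 = 180
  Joplin to Supermarket2: 20 × 5 = 100
Total = 140 + 180 + 40 + 180 + 100 = 640.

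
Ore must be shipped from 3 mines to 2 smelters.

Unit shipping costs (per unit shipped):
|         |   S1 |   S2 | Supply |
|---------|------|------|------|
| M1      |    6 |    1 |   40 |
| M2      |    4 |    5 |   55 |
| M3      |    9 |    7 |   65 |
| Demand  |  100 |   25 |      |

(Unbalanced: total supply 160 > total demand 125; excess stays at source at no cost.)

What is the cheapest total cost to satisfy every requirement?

One minimum-cost allocation:
  M1 to S1: 15 tons
  M1 to S2: 25 tons
  M2 to S1: 55 tons
  M3 to S1: 30 tons
Total cost = 605.
(Supply check: M1 ships 40; M2 ships 55; M3 ships 30.)

605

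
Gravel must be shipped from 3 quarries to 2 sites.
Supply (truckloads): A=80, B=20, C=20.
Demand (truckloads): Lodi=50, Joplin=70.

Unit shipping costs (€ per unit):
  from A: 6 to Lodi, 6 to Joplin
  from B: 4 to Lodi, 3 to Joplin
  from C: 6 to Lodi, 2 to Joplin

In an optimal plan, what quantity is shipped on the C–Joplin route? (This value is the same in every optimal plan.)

20

Optimal shipments:
  A->Lodi: 50 × €6 = €300
  A->Joplin: 30 × €6 = €180
  B->Joplin: 20 × €3 = €60
  C->Joplin: 20 × €2 = €40
Total cost = €580.
So C→Joplin carries 20 truckloads.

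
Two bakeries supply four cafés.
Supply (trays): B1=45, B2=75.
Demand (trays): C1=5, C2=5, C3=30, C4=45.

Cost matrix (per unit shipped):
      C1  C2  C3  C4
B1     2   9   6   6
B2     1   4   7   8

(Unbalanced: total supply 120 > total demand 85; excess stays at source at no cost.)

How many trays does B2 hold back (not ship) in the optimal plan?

Minimum-cost shipments:
  B1->C4: 45 × 6 = 270
  B2->C1: 5 × 1 = 5
  B2->C2: 5 × 4 = 20
  B2->C3: 30 × 7 = 210
Total cost = 505.
B2 ships 40 of its 75, leaving 35.

35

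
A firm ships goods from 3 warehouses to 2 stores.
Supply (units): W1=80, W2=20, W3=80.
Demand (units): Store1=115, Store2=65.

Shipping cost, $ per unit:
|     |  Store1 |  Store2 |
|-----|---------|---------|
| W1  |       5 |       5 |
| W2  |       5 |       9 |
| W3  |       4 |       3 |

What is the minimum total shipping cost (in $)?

755

One minimum-cost allocation:
  W1–Store1: 80 units
  W2–Store1: 20 units
  W3–Store1: 15 units
  W3–Store2: 65 units
Total cost = $755.
(Supply check: W1 ships 80; W2 ships 20; W3 ships 80.)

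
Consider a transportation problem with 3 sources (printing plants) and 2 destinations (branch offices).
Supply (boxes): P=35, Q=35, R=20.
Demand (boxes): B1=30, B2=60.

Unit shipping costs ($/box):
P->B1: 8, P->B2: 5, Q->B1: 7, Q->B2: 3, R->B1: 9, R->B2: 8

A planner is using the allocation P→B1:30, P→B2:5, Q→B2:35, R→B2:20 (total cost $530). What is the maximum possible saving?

40

Current plan cost = 30·8 + 5·5 + 35·3 + 20·8 = $530.
Optimal plan:
  P->B1: 10 × $8 = $80
  P->B2: 25 × $5 = $125
  Q->B2: 35 × $3 = $105
  R->B1: 20 × $9 = $180
Optimal cost = $490.
Saving = 530 − 490 = $40.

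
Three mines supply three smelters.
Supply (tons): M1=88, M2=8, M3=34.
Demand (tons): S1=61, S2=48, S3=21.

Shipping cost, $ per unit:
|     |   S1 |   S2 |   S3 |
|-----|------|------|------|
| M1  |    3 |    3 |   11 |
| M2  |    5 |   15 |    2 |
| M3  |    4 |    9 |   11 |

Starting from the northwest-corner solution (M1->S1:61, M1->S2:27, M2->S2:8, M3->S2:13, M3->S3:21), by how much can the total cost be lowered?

225

Current plan cost = 61·3 + 27·3 + 8·15 + 13·9 + 21·11 = $732.
Optimal plan:
  M1->S1: 40 × $3 = $120
  M1->S2: 48 × $3 = $144
  M2->S3: 8 × $2 = $16
  M3->S1: 21 × $4 = $84
  M3->S3: 13 × $11 = $143
Optimal cost = $507.
Saving = 732 − 507 = $225.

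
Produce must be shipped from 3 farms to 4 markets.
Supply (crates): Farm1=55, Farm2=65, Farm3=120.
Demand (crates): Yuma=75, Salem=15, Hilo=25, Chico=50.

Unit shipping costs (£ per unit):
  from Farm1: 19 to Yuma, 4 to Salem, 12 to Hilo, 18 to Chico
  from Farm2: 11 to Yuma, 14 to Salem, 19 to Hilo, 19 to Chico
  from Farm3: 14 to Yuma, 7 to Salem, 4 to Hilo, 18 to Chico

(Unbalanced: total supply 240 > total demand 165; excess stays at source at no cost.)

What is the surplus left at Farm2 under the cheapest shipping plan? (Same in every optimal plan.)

An optimal plan:
  Farm1–Salem: 15 crates
  Farm2–Yuma: 65 crates
  Farm3–Yuma: 10 crates
  Farm3–Hilo: 25 crates
  Farm3–Chico: 50 crates
Total cost = £1915.
Farm2 ships 65 of its 65, leaving 0.

0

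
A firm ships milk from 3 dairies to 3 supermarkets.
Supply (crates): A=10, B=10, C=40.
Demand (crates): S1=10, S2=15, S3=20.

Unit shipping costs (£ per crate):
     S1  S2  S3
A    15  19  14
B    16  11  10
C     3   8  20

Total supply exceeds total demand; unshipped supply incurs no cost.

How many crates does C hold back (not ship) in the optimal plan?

An optimal plan:
  A–S3: 10 × £14 = £140
  B–S3: 10 × £10 = £100
  C–S1: 10 × £3 = £30
  C–S2: 15 × £8 = £120
Total cost = £390.
C ships 25 of its 40, leaving 15.

15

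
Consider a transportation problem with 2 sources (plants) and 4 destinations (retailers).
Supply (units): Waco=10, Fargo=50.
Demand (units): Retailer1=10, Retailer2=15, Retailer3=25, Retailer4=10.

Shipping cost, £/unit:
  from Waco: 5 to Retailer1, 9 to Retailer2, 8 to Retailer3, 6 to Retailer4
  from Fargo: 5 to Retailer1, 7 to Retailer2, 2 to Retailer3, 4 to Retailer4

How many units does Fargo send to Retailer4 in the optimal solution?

Optimal shipments:
  Waco to Retailer1: 10 × £5 = £50
  Fargo to Retailer2: 15 × £7 = £105
  Fargo to Retailer3: 25 × £2 = £50
  Fargo to Retailer4: 10 × £4 = £40
Total cost = £245.
So Fargo→Retailer4 carries 10 units.

10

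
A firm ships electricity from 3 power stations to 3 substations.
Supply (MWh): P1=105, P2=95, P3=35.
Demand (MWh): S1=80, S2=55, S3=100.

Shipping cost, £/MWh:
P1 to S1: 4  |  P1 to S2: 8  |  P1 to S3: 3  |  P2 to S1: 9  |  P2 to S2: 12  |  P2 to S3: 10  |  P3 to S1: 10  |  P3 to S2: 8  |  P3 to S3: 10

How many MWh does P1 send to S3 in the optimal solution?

The minimum-cost plan:
  P1–S1: 5 × £4 = £20
  P1–S3: 100 × £3 = £300
  P2–S1: 75 × £9 = £675
  P2–S2: 20 × £12 = £240
  P3–S2: 35 × £8 = £280
Total cost = £1515.
So P1→S3 carries 100 MWh.

100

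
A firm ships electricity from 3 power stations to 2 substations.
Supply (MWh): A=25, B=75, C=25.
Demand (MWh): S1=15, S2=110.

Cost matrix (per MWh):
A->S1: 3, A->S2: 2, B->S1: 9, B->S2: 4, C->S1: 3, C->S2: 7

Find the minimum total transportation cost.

Optimal allocation:
  A to S2: 25 MWh
  B to S2: 75 MWh
  C to S1: 15 MWh
  C to S2: 10 MWh
Total cost = 465.

465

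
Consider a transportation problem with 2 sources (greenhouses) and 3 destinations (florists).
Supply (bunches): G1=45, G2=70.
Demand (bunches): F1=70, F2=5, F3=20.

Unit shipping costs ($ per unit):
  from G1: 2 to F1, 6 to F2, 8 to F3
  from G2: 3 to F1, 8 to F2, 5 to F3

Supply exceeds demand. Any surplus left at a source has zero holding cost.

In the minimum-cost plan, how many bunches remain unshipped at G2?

20

An optimal plan:
  G1–F1: 40 × $2 = $80
  G1–F2: 5 × $6 = $30
  G2–F1: 30 × $3 = $90
  G2–F3: 20 × $5 = $100
Total cost = $300.
G2 ships 50 of its 70, leaving 20.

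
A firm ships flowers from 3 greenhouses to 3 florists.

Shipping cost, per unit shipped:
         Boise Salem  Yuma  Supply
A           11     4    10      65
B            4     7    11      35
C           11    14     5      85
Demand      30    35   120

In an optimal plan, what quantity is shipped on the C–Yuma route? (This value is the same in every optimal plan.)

Optimal shipments:
  A–Salem: 35 × 4 = 140
  A–Yuma: 30 × 10 = 300
  B–Boise: 30 × 4 = 120
  B–Yuma: 5 × 11 = 55
  C–Yuma: 85 × 5 = 425
Total cost = 1040.
So C→Yuma carries 85 bunches.

85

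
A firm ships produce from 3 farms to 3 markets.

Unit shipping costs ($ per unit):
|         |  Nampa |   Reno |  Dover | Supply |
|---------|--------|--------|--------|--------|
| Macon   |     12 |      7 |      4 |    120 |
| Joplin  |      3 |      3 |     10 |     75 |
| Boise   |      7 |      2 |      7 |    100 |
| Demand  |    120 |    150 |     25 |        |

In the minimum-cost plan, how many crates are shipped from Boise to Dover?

0

The minimum-cost plan:
  Macon→Reno: 95 × $7 = $665
  Macon→Dover: 25 × $4 = $100
  Joplin→Nampa: 75 × $3 = $225
  Boise→Nampa: 45 × $7 = $315
  Boise→Reno: 55 × $2 = $110
Total cost = $1415.
The route Boise→Dover is not used.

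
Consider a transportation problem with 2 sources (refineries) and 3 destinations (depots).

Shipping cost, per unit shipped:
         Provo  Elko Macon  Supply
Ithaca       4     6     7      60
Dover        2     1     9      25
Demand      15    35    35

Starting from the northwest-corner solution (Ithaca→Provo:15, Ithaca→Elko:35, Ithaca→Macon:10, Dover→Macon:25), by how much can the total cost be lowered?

Current plan cost = 15·4 + 35·6 + 10·7 + 25·9 = 565.
Optimal plan:
  Ithaca–Provo: 15 × 4 = 60
  Ithaca–Elko: 10 × 6 = 60
  Ithaca–Macon: 35 × 7 = 245
  Dover–Elko: 25 × 1 = 25
Optimal cost = 390.
Saving = 565 − 390 = 175.

175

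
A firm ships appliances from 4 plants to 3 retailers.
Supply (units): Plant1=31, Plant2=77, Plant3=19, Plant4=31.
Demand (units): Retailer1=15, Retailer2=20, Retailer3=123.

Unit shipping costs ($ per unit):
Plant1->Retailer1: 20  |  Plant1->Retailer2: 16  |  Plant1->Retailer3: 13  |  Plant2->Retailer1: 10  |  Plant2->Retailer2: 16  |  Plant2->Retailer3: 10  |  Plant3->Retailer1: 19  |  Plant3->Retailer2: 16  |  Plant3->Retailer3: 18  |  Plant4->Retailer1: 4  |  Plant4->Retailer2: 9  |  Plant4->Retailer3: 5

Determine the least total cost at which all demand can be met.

1620

One minimum-cost allocation:
  Plant1 to Retailer2: 1 × $16 = $16
  Plant1 to Retailer3: 30 × $13 = $390
  Plant2 to Retailer3: 77 × $10 = $770
  Plant3 to Retailer2: 19 × $16 = $304
  Plant4 to Retailer1: 15 × $4 = $60
  Plant4 to Retailer3: 16 × $5 = $80
Total = 16 + 390 + 770 + 304 + 60 + 80 = $1620.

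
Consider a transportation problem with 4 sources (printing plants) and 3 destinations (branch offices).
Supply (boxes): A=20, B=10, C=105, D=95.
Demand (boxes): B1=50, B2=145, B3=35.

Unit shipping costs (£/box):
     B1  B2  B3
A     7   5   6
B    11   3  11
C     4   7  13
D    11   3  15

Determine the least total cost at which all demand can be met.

An optimal shipping plan:
  A→B3: 20 × £6 = £120
  B→B2: 10 × £3 = £30
  C→B1: 50 × £4 = £200
  C→B2: 40 × £7 = £280
  C→B3: 15 × £13 = £195
  D→B2: 95 × £3 = £285
Total = 120 + 30 + 200 + 280 + 195 + 285 = £1110.
(Supply check: A ships 20; B ships 10; C ships 105; D ships 95.)

1110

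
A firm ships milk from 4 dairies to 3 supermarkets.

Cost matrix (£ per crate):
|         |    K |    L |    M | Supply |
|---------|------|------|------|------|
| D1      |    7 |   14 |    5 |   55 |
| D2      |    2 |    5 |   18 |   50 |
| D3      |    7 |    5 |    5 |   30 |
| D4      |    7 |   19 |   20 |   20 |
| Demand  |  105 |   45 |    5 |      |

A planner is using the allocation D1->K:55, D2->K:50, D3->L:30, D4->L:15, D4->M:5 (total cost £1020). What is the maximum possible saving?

Current plan cost = 55·7 + 50·2 + 30·5 + 15·19 + 5·20 = £1020.
Optimal plan:
  D1->K: 50 × £7 = £350
  D1->M: 5 × £5 = £25
  D2->K: 35 × £2 = £70
  D2->L: 15 × £5 = £75
  D3->L: 30 × £5 = £150
  D4->K: 20 × £7 = £140
Optimal cost = £810.
Saving = 1020 − 810 = £210.

210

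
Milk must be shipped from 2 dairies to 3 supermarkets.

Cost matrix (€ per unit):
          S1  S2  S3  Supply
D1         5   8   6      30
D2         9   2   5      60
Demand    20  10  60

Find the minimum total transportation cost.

430

A cheapest plan:
  D1–S1: 20 × €5 = €100
  D1–S3: 10 × €6 = €60
  D2–S2: 10 × €2 = €20
  D2–S3: 50 × €5 = €250
Total = 100 + 60 + 20 + 250 = €430.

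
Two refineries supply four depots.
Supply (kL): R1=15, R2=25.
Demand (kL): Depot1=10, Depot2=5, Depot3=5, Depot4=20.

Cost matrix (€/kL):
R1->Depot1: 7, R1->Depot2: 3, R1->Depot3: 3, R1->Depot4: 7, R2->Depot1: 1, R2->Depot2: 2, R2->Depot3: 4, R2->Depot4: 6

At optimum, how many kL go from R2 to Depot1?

Solving gives:
  R1 to Depot2: 5 × €3 = €15
  R1 to Depot3: 5 × €3 = €15
  R1 to Depot4: 5 × €7 = €35
  R2 to Depot1: 10 × €1 = €10
  R2 to Depot4: 15 × €6 = €90
Total cost = €165.
So R2→Depot1 carries 10 kL.

10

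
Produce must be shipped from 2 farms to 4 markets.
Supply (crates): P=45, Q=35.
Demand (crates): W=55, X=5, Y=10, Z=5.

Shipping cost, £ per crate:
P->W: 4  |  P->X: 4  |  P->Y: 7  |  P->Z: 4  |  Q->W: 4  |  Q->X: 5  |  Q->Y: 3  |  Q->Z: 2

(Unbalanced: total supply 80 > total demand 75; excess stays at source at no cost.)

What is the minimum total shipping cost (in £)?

280

An optimal shipping plan:
  P–W: 35 × £4 = £140
  P–X: 5 × £4 = £20
  Q–W: 20 × £4 = £80
  Q–Y: 10 × £3 = £30
  Q–Z: 5 × £2 = £10
Total = 140 + 20 + 80 + 30 + 10 = £280.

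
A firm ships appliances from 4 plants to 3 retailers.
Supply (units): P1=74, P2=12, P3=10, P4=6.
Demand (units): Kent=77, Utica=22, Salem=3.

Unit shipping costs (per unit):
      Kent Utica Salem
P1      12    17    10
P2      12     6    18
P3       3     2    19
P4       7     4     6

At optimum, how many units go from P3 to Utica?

4

Optimal shipments:
  P1→Kent: 71 units
  P1→Salem: 3 units
  P2→Utica: 12 units
  P3→Kent: 6 units
  P3→Utica: 4 units
  P4→Utica: 6 units
Total cost = 1004.
So P3→Utica carries 4 units.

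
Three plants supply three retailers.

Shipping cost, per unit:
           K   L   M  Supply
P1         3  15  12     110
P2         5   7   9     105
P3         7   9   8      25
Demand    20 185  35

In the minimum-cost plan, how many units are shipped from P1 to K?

20

Optimal shipments:
  P1–K: 20 × 3 = 60
  P1–L: 55 × 15 = 825
  P1–M: 35 × 12 = 420
  P2–L: 105 × 7 = 735
  P3–L: 25 × 9 = 225
Total cost = 2265.
So P1→K carries 20 units.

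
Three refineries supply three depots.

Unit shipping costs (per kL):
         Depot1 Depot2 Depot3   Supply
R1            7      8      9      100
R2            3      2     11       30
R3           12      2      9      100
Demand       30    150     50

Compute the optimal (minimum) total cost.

1080

Optimal allocation:
  R1->Depot1: 30 × 7 = 210
  R1->Depot2: 20 × 8 = 160
  R1->Depot3: 50 × 9 = 450
  R2->Depot2: 30 × 2 = 60
  R3->Depot2: 100 × 2 = 200
Total = 210 + 160 + 450 + 60 + 200 = 1080.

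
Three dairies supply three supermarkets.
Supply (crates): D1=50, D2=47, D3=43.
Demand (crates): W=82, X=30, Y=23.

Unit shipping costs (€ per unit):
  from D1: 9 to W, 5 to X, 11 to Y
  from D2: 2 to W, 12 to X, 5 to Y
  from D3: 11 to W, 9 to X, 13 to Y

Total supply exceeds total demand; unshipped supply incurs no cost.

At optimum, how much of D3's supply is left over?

5

Minimum-cost shipments:
  D1–X: 30 crates
  D1–Y: 20 crates
  D2–W: 47 crates
  D3–W: 35 crates
  D3–Y: 3 crates
Total cost = €888.
D3 ships 38 of its 43, leaving 5.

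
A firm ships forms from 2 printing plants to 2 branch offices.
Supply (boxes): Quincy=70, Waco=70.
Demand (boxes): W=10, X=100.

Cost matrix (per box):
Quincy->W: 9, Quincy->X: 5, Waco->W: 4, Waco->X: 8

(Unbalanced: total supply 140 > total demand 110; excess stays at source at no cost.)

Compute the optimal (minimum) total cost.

Optimal allocation:
  Quincy to X: 70 boxes
  Waco to W: 10 boxes
  Waco to X: 30 boxes
Total cost = 630.
(Supply check: Quincy ships 70; Waco ships 40.)

630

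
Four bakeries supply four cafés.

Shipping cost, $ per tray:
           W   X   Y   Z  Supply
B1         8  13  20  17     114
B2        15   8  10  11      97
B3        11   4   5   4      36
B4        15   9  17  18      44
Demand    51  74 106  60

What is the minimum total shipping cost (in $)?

2878

One minimum-cost allocation:
  B1→W: 51 trays
  B1→X: 30 trays
  B1→Z: 33 trays
  B2→Y: 97 trays
  B3→Y: 9 trays
  B3→Z: 27 trays
  B4→X: 44 trays
Total cost = $2878.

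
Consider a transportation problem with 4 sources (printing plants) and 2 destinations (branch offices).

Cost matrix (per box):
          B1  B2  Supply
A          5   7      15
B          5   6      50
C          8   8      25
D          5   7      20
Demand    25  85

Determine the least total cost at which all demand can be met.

695

An optimal shipping plan:
  A–B1: 15 × 5 = 75
  B–B2: 50 × 6 = 300
  C–B2: 25 × 8 = 200
  D–B1: 10 × 5 = 50
  D–B2: 10 × 7 = 70
Total = 75 + 300 + 200 + 50 + 70 = 695.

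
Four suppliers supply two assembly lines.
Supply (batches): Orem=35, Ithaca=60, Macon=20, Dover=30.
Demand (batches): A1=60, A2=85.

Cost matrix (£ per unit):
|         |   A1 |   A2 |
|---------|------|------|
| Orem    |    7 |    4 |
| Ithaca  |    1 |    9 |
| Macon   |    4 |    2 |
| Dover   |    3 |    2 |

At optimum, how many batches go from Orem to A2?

35

The minimum-cost plan:
  Orem→A2: 35 × £4 = £140
  Ithaca→A1: 60 × £1 = £60
  Macon→A2: 20 × £2 = £40
  Dover→A2: 30 × £2 = £60
Total cost = £300.
So Orem→A2 carries 35 batches.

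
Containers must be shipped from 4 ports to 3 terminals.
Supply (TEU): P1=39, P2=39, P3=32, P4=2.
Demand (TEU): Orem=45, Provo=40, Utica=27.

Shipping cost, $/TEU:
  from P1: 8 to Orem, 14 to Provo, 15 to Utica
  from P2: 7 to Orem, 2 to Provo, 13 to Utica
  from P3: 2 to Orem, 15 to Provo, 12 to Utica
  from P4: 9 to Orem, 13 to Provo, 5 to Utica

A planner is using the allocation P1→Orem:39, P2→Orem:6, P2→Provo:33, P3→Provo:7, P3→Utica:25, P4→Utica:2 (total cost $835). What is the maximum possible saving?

190

Current plan cost = 39·8 + 6·7 + 33·2 + 7·15 + 25·12 + 2·5 = $835.
Optimal plan:
  P1–Orem: 13 × $8 = $104
  P1–Provo: 1 × $14 = $14
  P1–Utica: 25 × $15 = $375
  P2–Provo: 39 × $2 = $78
  P3–Orem: 32 × $2 = $64
  P4–Utica: 2 × $5 = $10
Optimal cost = $645.
Saving = 835 − 645 = $190.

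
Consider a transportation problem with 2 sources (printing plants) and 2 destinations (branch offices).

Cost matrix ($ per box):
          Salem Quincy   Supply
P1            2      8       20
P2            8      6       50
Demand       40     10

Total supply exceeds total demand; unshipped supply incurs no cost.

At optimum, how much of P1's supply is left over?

Minimum-cost shipments:
  P1 to Salem: 20 × $2 = $40
  P2 to Salem: 20 × $8 = $160
  P2 to Quincy: 10 × $6 = $60
Total cost = $260.
P1 ships 20 of its 20, leaving 0.

0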